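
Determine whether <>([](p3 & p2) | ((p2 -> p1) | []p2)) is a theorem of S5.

Tableau for the negation ~<>([](p3 & p2) | ((p2 -> p1) | []p2)):
1. ~<>([](p3 & p2) | ((p2 -> p1) | []p2)), w0
2. ~([](p3 & p2) | ((p2 -> p1) | []p2)), w0
3. ~[](p3 & p2), w0
4. ~((p2 -> p1) | []p2), w0
5. ~(p2 -> p1), w0
6. ~[]p2, w0
7. p2, w0
8. ~p1, w0
9. ~(p3 & p2), w1
10. ~([](p3 & p2) | ((p2 -> p1) | []p2)), w1
11. ~[](p3 & p2), w1
12. ~((p2 -> p1) | []p2), w1
13. ~(p2 -> p1), w1
14. ~[]p2, w1
15. p2, w1
16. ~p1, w1
17. ~p3, w1
18. ~p2, w2
19. ~([](p3 & p2) | ((p2 -> p1) | []p2)), w2
20. ~[](p3 & p2), w2
21. ~((p2 -> p1) | []p2), w2
22. ~(p2 -> p1), w2
23. ~[]p2, w2
24. p2, w2
25. ~p1, w2
Accessibility: w0Rw0, w0Rw1, w0Rw2, w1Rw0, w1Rw1, w1Rw2, w2Rw0, w2Rw1, w2Rw2
Branch closes: p2 and ~p2 both at w2.
Every branch of the negation's tableau closes; the branch above is one of them.

Yes, valid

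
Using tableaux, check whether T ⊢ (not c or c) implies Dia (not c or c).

Tableau for the negation not ((not c or c) implies Dia (not c or c)):
1. not ((not c or c) implies Dia (not c or c)), u
2. not c or c, u   [neg-implies-rule on 1]
3. not Dia (not c or c), u   [neg-implies-rule on 1]
4. not (not c or c), u   [neg-Dia-rule on 3 via uRu]
5. c, u   [neg-or-rule on 4]
6. not c, u   [neg-or-rule on 4]
Accessibility: uRu
Branch closes: c and not c both at u.
Every branch of the negation's tableau closes; the branch above is one of them.

Valid in T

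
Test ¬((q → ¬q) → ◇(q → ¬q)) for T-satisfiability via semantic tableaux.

1. ¬((q → ¬q) → ◇(q → ¬q)), u
2. q → ¬q, u   [¬→-rule on 1]
3. ¬◇(q → ¬q), u   [¬→-rule on 1]
4. ¬(q → ¬q), u   [¬◇-rule on 3 via uRu]
5. q, u   [¬→-rule on 4]
6. ¬q, u   [→-rule on 2 (branches; this branch)]
Accessibility: uRu
Branch closes: q and ¬q both at u.
All branches of the tableau close; one closing branch shown above.

Unsatisfiable (every branch closes)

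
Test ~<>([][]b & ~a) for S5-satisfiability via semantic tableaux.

Satisfiable

1. ~<>([][]b & ~a), u
2. ~([][]b & ~a), u
3. a, u
Accessibility: uRu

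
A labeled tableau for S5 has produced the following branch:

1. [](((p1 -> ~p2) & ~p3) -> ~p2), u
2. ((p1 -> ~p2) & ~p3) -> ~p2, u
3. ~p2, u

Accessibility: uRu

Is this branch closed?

Open

There is no literal clash: for every atom and world, at most one sign appears.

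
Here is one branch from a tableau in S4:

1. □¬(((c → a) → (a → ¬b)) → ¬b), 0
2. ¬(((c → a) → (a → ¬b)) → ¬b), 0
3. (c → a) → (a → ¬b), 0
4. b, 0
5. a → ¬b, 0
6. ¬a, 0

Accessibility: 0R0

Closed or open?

No atom appears with both signs at the same world.

Open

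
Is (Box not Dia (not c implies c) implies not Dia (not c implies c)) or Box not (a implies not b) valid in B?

Valid in B

Tableau for the negation not ((Box not Dia (not c implies c) implies not Dia (not c implies c)) or Box not (a implies not b)):
1. not ((Box not Dia (not c implies c) implies not Dia (not c implies c)) or Box not (a implies not b)), u
2. not (Box not Dia (not c implies c) implies not Dia (not c implies c)), u   [neg-or-rule on 1]
3. not Box not (a implies not b), u   [neg-or-rule on 1]
4. Box not Dia (not c implies c), u   [neg-implies-rule on 2]
5. Dia (not c implies c), u   [neg-implies-rule on 2]
6. not Dia (not c implies c), u   [Box-rule on 4 via uRu]
7. not (not c implies c), u   [neg-Dia-rule on 6 via uRu]
8. not c, u   [neg-implies-rule on 7]
9. a implies not b, v   [neg-Box-rule on 3: fresh world v, uRv]
10. not Dia (not c implies c), v   [Box-rule on 4 via uRv]
11. not (not c implies c), v   [neg-Dia-rule on 6 via uRv]
12. not c, v   [neg-implies-rule on 11]
13. not b, v   [implies-rule on 9 (branches; this branch)]
14. not c implies c, w   [Dia-rule on 5: fresh world w, uRw]
15. not Dia (not c implies c), w   [Box-rule on 4 via uRw]
16. not (not c implies c), w   [neg-Dia-rule on 6 via uRw]
17. not c, w   [neg-implies-rule on 16]
18. c, w   [implies-rule on 14 (branches; this branch)]
Accessibility: uRu, uRv, uRw, vRu, vRv, wRu, wRw
Branch closes: c and not c both at w.
All branches of the negation close; one closing branch shown above.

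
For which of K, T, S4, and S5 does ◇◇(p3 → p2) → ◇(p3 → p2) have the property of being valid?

S4-tableau for the negation ¬(◇◇(p3 → p2) → ◇(p3 → p2)):
1. ¬(◇◇(p3 → p2) → ◇(p3 → p2)), w0
2. ◇◇(p3 → p2), w0
3. ¬◇(p3 → p2), w0
4. ¬(p3 → p2), w0
5. p3, w0
6. ¬p2, w0
7. ◇(p3 → p2), w1
8. ¬(p3 → p2), w1
9. p3, w1
10. ¬p2, w1
11. p3 → p2, w2
12. ¬(p3 → p2), w2
13. p3, w2
14. ¬p2, w2
15. p2, w2
Accessibility: w0Rw0, w0Rw1, w0Rw2, w1Rw1, w1Rw2, w2Rw2
Branch closes: p2 and ¬p2 both at w2.
Every branch closes (one shown): valid in S4, hence also in S5 (every theorem of S4 is a theorem of S5).
T-tableau for the negation ¬(◇◇(p3 → p2) → ◇(p3 → p2)):
1. ¬(◇◇(p3 → p2) → ◇(p3 → p2)), w0
2. ◇◇(p3 → p2), w0
3. ¬◇(p3 → p2), w0
4. ¬(p3 → p2), w0
5. p3, w0
6. ¬p2, w0
7. ◇(p3 → p2), w1
8. ¬(p3 → p2), w1
9. p3, w1
10. ¬p2, w1
11. p3 → p2, w2
12. p2, w2
Accessibility: w0Rw0, w0Rw1, w1Rw1, w1Rw2, w2Rw2
Complete open branch: countermodel on a T-frame, so not valid in T, nor in K (the same frame is also a K-frame).

S4, S5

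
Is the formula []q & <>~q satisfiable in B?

Unsatisfiable (every branch closes)

1. []q & <>~q, w0
2. []q, w0
3. <>~q, w0
4. q, w0
5. ~q, w1
6. q, w1
Accessibility: w0Rw0, w0Rw1, w1Rw0, w1Rw1
Branch closes: q and ~q both at w1.
All branches of the tableau close; one closing branch shown above.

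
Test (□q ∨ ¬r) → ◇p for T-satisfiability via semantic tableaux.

1. (□q ∨ ¬r) → ◇p, u
2. ◇p, u
3. p, v
Accessibility: uRu, uRv, vRv

Satisfiable (open branch found)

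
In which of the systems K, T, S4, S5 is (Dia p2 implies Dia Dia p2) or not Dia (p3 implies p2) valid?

T, S4, S5

K-tableau for the negation not ((Dia p2 implies Dia Dia p2) or not Dia (p3 implies p2)):
1. not ((Dia p2 implies Dia Dia p2) or not Dia (p3 implies p2)), 0
2. not (Dia p2 implies Dia Dia p2), 0   [neg-or-rule on 1]
3. Dia (p3 implies p2), 0   [neg-or-rule on 1]
4. Dia p2, 0   [neg-implies-rule on 2]
5. not Dia Dia p2, 0   [neg-implies-rule on 2]
6. p3 implies p2, 1   [Dia-rule on 3: fresh world 1, 0R1]
7. not Dia p2, 1   [neg-Dia-rule on 5 via 0R1]
8. p2, 1   [implies-rule on 6 (branches; this branch)]
9. p2, 2   [Dia-rule on 4: fresh world 2, 0R2]
10. not Dia p2, 2   [neg-Dia-rule on 5 via 0R2]
Accessibility: 0R1, 0R2
Complete open branch: countermodel on a K-frame, so not valid in K.
T-tableau for the negation not ((Dia p2 implies Dia Dia p2) or not Dia (p3 implies p2)):
1. not ((Dia p2 implies Dia Dia p2) or not Dia (p3 implies p2)), 0
2. not (Dia p2 implies Dia Dia p2), 0   [neg-or-rule on 1]
3. Dia (p3 implies p2), 0   [neg-or-rule on 1]
4. Dia p2, 0   [neg-implies-rule on 2]
5. not Dia Dia p2, 0   [neg-implies-rule on 2]
6. not Dia p2, 0   [neg-Dia-rule on 5 via 0R0]
7. not p2, 0   [neg-Dia-rule on 6 via 0R0]
8. p3 implies p2, 1   [Dia-rule on 3: fresh world 1, 0R1]
9. not Dia p2, 1   [neg-Dia-rule on 5 via 0R1]
10. not p2, 1   [neg-Dia-rule on 6 via 0R1]
11. not p3, 1   [implies-rule on 8 (branches; this branch)]
12. p2, 2   [Dia-rule on 4: fresh world 2, 0R2]
13. not Dia p2, 2   [neg-Dia-rule on 5 via 0R2]
14. not p2, 2   [neg-Dia-rule on 6 via 0R2]
Accessibility: 0R0, 0R1, 0R2, 1R1, 2R2
Branch closes: p2 and not p2 both at 2.
Every branch closes (one shown): valid in T, hence also in S4, S5 (every theorem of T is a theorem of S4 and S5).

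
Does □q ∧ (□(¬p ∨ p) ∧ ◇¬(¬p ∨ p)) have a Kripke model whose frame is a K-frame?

1. □q ∧ (□(¬p ∨ p) ∧ ◇¬(¬p ∨ p)), 0
2. □q, 0
3. □(¬p ∨ p) ∧ ◇¬(¬p ∨ p), 0
4. □(¬p ∨ p), 0
5. ◇¬(¬p ∨ p), 0
6. ¬(¬p ∨ p), 1
7. p, 1
8. ¬p, 1
Accessibility: 0R1
Branch closes: p and ¬p both at 1.
(One branch shown.) All branches close.

No, unsatisfiable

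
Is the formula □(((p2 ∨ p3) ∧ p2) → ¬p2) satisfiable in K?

1. □(((p2 ∨ p3) ∧ p2) → ¬p2), u

Satisfiable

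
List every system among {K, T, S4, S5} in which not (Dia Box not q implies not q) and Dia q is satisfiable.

K, T, S4

S5-tableau for the formula:
1. not (Dia Box not q implies not q) and Dia q, w0
2. not (Dia Box not q implies not q), w0   [and-rule on 1]
3. Dia q, w0   [and-rule on 1]
4. Dia Box not q, w0   [neg-implies-rule on 2]
5. q, w0   [neg-implies-rule on 2]
6. q, w1   [Dia-rule on 3: fresh world w1, w0Rw1]
7. Box not q, w2   [Dia-rule on 4: fresh world w2, w0Rw2]
8. not q, w0   [Box-rule on 7 via w2Rw0]
Accessibility: w0Rw0, w0Rw1, w0Rw2, w1Rw0, w1Rw1, w1Rw2, w2Rw0, w2Rw1, w2Rw2
Branch closes: q and not q both at w0.
Every branch closes (one shown): unsatisfiable in S5.
S4-tableau for the formula:
1. not (Dia Box not q implies not q) and Dia q, w0
2. not (Dia Box not q implies not q), w0   [and-rule on 1]
3. Dia q, w0   [and-rule on 1]
4. Dia Box not q, w0   [neg-implies-rule on 2]
5. q, w0   [neg-implies-rule on 2]
6. q, w1   [Dia-rule on 3: fresh world w1, w0Rw1]
7. Box not q, w2   [Dia-rule on 4: fresh world w2, w0Rw2]
8. not q, w2   [Box-rule on 7 via w2Rw2]
Accessibility: w0Rw0, w0Rw1, w0Rw2, w1Rw1, w2Rw2
Complete open branch: satisfiable in S4, hence also in K, T (this S4-model is also a K-model and a T-model).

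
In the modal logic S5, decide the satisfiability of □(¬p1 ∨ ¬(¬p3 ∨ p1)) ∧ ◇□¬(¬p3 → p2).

1. □(¬p1 ∨ ¬(¬p3 ∨ p1)) ∧ ◇□¬(¬p3 → p2), w0
2. □(¬p1 ∨ ¬(¬p3 ∨ p1)), w0
3. ◇□¬(¬p3 → p2), w0
4. ¬p1 ∨ ¬(¬p3 ∨ p1), w0
5. ¬p1, w0
6. □¬(¬p3 → p2), w1
7. ¬p1 ∨ ¬(¬p3 ∨ p1), w1
8. ¬(¬p3 → p2), w0
9. ¬p3, w0
10. ¬p2, w0
11. ¬(¬p3 → p2), w1
12. ¬p3, w1
13. ¬p2, w1
14. ¬p1, w1
Accessibility: w0Rw0, w0Rw1, w1Rw0, w1Rw1

Yes, satisfiable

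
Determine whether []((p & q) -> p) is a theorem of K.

Yes, valid

Tableau for the negation ~[]((p & q) -> p):
1. ~[]((p & q) -> p), w0
2. ~((p & q) -> p), w1
3. p & q, w1
4. ~p, w1
5. p, w1
6. q, w1
Accessibility: w0Rw1
Branch closes: p and ~p both at w1.
Every branch of the negation's tableau closes; the branch above is one of them.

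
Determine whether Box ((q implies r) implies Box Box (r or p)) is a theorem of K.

Tableau for the negation not Box ((q implies r) implies Box Box (r or p)):
1. not Box ((q implies r) implies Box Box (r or p)), w0
2. not ((q implies r) implies Box Box (r or p)), w1
3. q implies r, w1
4. not Box Box (r or p), w1
5. r, w1
6. not Box (r or p), w2
7. not (r or p), w3
8. not r, w3
9. not p, w3
Accessibility: w0Rw1, w1Rw2, w2Rw3
The negation has an open branch (countermodel exists).

No, not valid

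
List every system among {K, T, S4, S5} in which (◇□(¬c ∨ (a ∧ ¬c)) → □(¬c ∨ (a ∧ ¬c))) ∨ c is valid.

S5-tableau for the negation ¬((◇□(¬c ∨ (a ∧ ¬c)) → □(¬c ∨ (a ∧ ¬c))) ∨ c):
1. ¬((◇□(¬c ∨ (a ∧ ¬c)) → □(¬c ∨ (a ∧ ¬c))) ∨ c), u
2. ¬(◇□(¬c ∨ (a ∧ ¬c)) → □(¬c ∨ (a ∧ ¬c))), u
3. ¬c, u
4. ◇□(¬c ∨ (a ∧ ¬c)), u
5. ¬□(¬c ∨ (a ∧ ¬c)), u
6. □(¬c ∨ (a ∧ ¬c)), v
7. ¬c ∨ (a ∧ ¬c), u
8. ¬c ∨ (a ∧ ¬c), v
9. a ∧ ¬c, u
10. a, u
11. a ∧ ¬c, v
12. a, v
13. ¬c, v
14. ¬(¬c ∨ (a ∧ ¬c)), w
15. c, w
16. ¬(a ∧ ¬c), w
17. ¬c ∨ (a ∧ ¬c), w
18. a ∧ ¬c, w
19. a, w
20. ¬c, w
Accessibility: uRu, uRv, uRw, vRu, vRv, vRw, wRu, wRv, wRw
Branch closes: c and ¬c both at w.
Every branch closes (one shown): valid in S5.
S4-tableau for the negation ¬((◇□(¬c ∨ (a ∧ ¬c)) → □(¬c ∨ (a ∧ ¬c))) ∨ c):
1. ¬((◇□(¬c ∨ (a ∧ ¬c)) → □(¬c ∨ (a ∧ ¬c))) ∨ c), u
2. ¬(◇□(¬c ∨ (a ∧ ¬c)) → □(¬c ∨ (a ∧ ¬c))), u
3. ¬c, u
4. ◇□(¬c ∨ (a ∧ ¬c)), u
5. ¬□(¬c ∨ (a ∧ ¬c)), u
6. □(¬c ∨ (a ∧ ¬c)), v
7. ¬c ∨ (a ∧ ¬c), v
8. a ∧ ¬c, v
9. a, v
10. ¬c, v
11. ¬(¬c ∨ (a ∧ ¬c)), w
12. c, w
13. ¬(a ∧ ¬c), w
Accessibility: uRu, uRv, uRw, vRv, wRw
Complete open branch: countermodel on an S4-frame, so not valid in S4, nor in K, T (the same frame is also a K-frame and a T-frame).

S5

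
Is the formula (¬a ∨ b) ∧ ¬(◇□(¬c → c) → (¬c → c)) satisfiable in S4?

1. (¬a ∨ b) ∧ ¬(◇□(¬c → c) → (¬c → c)), u
2. ¬a ∨ b, u
3. ¬(◇□(¬c → c) → (¬c → c)), u
4. ◇□(¬c → c), u
5. ¬(¬c → c), u
6. ¬c, u
7. b, u
8. □(¬c → c), v
9. ¬c → c, v
10. c, v
Accessibility: uRu, uRv, vRv

Yes, satisfiable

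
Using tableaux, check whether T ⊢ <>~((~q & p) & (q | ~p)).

Tableau for the negation ~<>~((~q & p) & (q | ~p)):
1. ~<>~((~q & p) & (q | ~p)), u
2. (~q & p) & (q | ~p), u
3. ~q & p, u
4. q | ~p, u
5. ~q, u
6. p, u
7. ~p, u
Accessibility: uRu
Branch closes: p and ~p both at u.
All branches of the negation close; one closing branch shown above.

Valid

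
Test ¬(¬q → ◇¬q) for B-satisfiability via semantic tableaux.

Unsatisfiable

1. ¬(¬q → ◇¬q), 0
2. ¬q, 0
3. ¬◇¬q, 0
4. q, 0
Accessibility: 0R0
Branch closes: q and ¬q both at 0.
Every branch closes; the branch above is one of them.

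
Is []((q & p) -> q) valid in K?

Valid in K

Tableau for the negation ~[]((q & p) -> q):
1. ~[]((q & p) -> q), u
2. ~((q & p) -> q), v
3. q & p, v
4. ~q, v
5. q, v
6. p, v
Accessibility: uRv
Branch closes: q and ~q both at v.
Every branch of the negation's tableau closes; the branch above is one of them.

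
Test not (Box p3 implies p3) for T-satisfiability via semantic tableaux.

1. not (Box p3 implies p3), w0
2. Box p3, w0   [neg-implies-rule on 1]
3. not p3, w0   [neg-implies-rule on 1]
4. p3, w0   [Box-rule on 2 via w0Rw0]
Accessibility: w0Rw0
Branch closes: p3 and not p3 both at w0.
All branches of the tableau close; one closing branch shown above.

Unsatisfiable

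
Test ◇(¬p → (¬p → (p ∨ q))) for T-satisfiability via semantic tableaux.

Satisfiable (open branch found)

1. ◇(¬p → (¬p → (p ∨ q))), 0
2. ¬p → (¬p → (p ∨ q)), 1
3. ¬p → (p ∨ q), 1
4. p ∨ q, 1
5. q, 1
Accessibility: 0R0, 0R1, 1R1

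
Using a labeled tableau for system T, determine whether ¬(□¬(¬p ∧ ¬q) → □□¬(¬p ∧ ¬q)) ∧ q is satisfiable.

1. ¬(□¬(¬p ∧ ¬q) → □□¬(¬p ∧ ¬q)) ∧ q, u
2. ¬(□¬(¬p ∧ ¬q) → □□¬(¬p ∧ ¬q)), u
3. q, u
4. □¬(¬p ∧ ¬q), u
5. ¬□□¬(¬p ∧ ¬q), u
6. ¬(¬p ∧ ¬q), u
7. ¬□¬(¬p ∧ ¬q), v
8. ¬(¬p ∧ ¬q), v
9. q, v
10. ¬p ∧ ¬q, w
11. ¬p, w
12. ¬q, w
Accessibility: uRu, uRv, vRv, vRw, wRw

Satisfiable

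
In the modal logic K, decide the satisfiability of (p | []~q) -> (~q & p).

Satisfiable

1. (p | []~q) -> (~q & p), w0
2. ~q & p, w0
3. ~q, w0
4. p, w0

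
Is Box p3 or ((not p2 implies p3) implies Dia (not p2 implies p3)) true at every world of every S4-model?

Yes, valid

Tableau for the negation not (Box p3 or ((not p2 implies p3) implies Dia (not p2 implies p3))):
1. not (Box p3 or ((not p2 implies p3) implies Dia (not p2 implies p3))), 0
2. not Box p3, 0
3. not ((not p2 implies p3) implies Dia (not p2 implies p3)), 0
4. not p2 implies p3, 0
5. not Dia (not p2 implies p3), 0
6. not (not p2 implies p3), 0
7. not p2, 0
8. not p3, 0
9. p3, 0
Accessibility: 0R0
Branch closes: p3 and not p3 both at 0.
Every branch of the negation's tableau closes; the branch above is one of them.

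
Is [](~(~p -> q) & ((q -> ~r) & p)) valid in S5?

Not valid

Tableau for the negation ~[](~(~p -> q) & ((q -> ~r) & p)):
1. ~[](~(~p -> q) & ((q -> ~r) & p)), 0
2. ~(~(~p -> q) & ((q -> ~r) & p)), 1
3. ~((q -> ~r) & p), 1
4. ~p, 1
Accessibility: 0R0, 0R1, 1R0, 1R1
The negation has an open branch (countermodel exists).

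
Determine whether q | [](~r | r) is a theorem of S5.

Tableau for the negation ~(q | [](~r | r)):
1. ~(q | [](~r | r)), 0
2. ~q, 0
3. ~[](~r | r), 0
4. ~(~r | r), 1
5. r, 1
6. ~r, 1
Accessibility: 0R0, 0R1, 1R0, 1R1
Branch closes: r and ~r both at 1.
Every branch of the negation's tableau closes; the branch above is one of them.

Valid in S5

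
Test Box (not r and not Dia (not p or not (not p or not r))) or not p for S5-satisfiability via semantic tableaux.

1. Box (not r and not Dia (not p or not (not p or not r))) or not p, u
2. not p, u
Accessibility: uRu

Yes, satisfiable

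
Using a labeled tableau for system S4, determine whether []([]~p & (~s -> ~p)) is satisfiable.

Satisfiable

1. []([]~p & (~s -> ~p)), 0
2. []~p & (~s -> ~p), 0
3. []~p, 0
4. ~s -> ~p, 0
5. ~p, 0
Accessibility: 0R0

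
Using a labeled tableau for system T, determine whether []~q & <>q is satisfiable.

No, unsatisfiable

1. []~q & <>q, u
2. []~q, u
3. <>q, u
4. ~q, u
5. q, v
6. ~q, v
Accessibility: uRu, uRv, vRv
Branch closes: q and ~q both at v.
Every branch closes; the branch above is one of them.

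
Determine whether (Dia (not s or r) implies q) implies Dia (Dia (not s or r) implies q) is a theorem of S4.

Yes, valid

Tableau for the negation not ((Dia (not s or r) implies q) implies Dia (Dia (not s or r) implies q)):
1. not ((Dia (not s or r) implies q) implies Dia (Dia (not s or r) implies q)), w0
2. Dia (not s or r) implies q, w0
3. not Dia (Dia (not s or r) implies q), w0
4. not (Dia (not s or r) implies q), w0
5. Dia (not s or r), w0
6. not q, w0
7. not Dia (not s or r), w0
8. not (not s or r), w0
9. s, w0
10. not r, w0
11. not s or r, w1
12. not (Dia (not s or r) implies q), w1
13. Dia (not s or r), w1
14. not q, w1
15. not (not s or r), w1
16. s, w1
17. not r, w1
18. r, w1
Accessibility: w0Rw0, w0Rw1, w1Rw1
Branch closes: r and not r both at w1.
All branches of the negation close; one closing branch shown above.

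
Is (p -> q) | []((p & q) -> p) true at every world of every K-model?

Yes, valid

Tableau for the negation ~((p -> q) | []((p & q) -> p)):
1. ~((p -> q) | []((p & q) -> p)), w0
2. ~(p -> q), w0   [~|-rule on 1]
3. ~[]((p & q) -> p), w0   [~|-rule on 1]
4. p, w0   [~->-rule on 2]
5. ~q, w0   [~->-rule on 2]
6. ~((p & q) -> p), w1   [~[]-rule on 3: fresh world w1, w0Rw1]
7. p & q, w1   [~->-rule on 6]
8. ~p, w1   [~->-rule on 6]
9. p, w1   [&-rule on 7]
10. q, w1   [&-rule on 7]
Accessibility: w0Rw1
Branch closes: p and ~p both at w1.
All branches of the negation close; one closing branch shown above.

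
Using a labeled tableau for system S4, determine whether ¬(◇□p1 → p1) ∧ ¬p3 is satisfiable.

Yes, satisfiable

1. ¬(◇□p1 → p1) ∧ ¬p3, w0
2. ¬(◇□p1 → p1), w0   [∧-rule on 1]
3. ¬p3, w0   [∧-rule on 1]
4. ◇□p1, w0   [¬→-rule on 2]
5. ¬p1, w0   [¬→-rule on 2]
6. □p1, w1   [◇-rule on 4: fresh world w1, w0Rw1]
7. p1, w1   [□-rule on 6 via w1Rw1]
Accessibility: w0Rw0, w0Rw1, w1Rw1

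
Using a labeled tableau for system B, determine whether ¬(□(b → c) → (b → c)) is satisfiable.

Unsatisfiable

1. ¬(□(b → c) → (b → c)), w0
2. □(b → c), w0
3. ¬(b → c), w0
4. b, w0
5. ¬c, w0
6. b → c, w0
7. c, w0
Accessibility: w0Rw0
Branch closes: c and ¬c both at w0.
All branches of the tableau close; one closing branch shown above.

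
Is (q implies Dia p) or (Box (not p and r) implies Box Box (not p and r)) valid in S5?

Valid in S5

Tableau for the negation not ((q implies Dia p) or (Box (not p and r) implies Box Box (not p and r))):
1. not ((q implies Dia p) or (Box (not p and r) implies Box Box (not p and r))), 0
2. not (q implies Dia p), 0   [neg-or-rule on 1]
3. not (Box (not p and r) implies Box Box (not p and r)), 0   [neg-or-rule on 1]
4. q, 0   [neg-implies-rule on 2]
5. not Dia p, 0   [neg-implies-rule on 2]
6. Box (not p and r), 0   [neg-implies-rule on 3]
7. not Box Box (not p and r), 0   [neg-implies-rule on 3]
8. not p, 0   [neg-Dia-rule on 5 via 0R0]
9. not p and r, 0   [Box-rule on 6 via 0R0]
10. r, 0   [and-rule on 9]
11. not Box (not p and r), 1   [neg-Box-rule on 7: fresh world 1, 0R1]
12. not p, 1   [neg-Dia-rule on 5 via 0R1]
13. not p and r, 1   [Box-rule on 6 via 0R1]
14. r, 1   [and-rule on 13]
15. not (not p and r), 2   [neg-Box-rule on 11: fresh world 2, 1R2]
16. not p, 2   [neg-Dia-rule on 5 via 0R2]
17. not p and r, 2   [Box-rule on 6 via 0R2]
18. r, 2   [and-rule on 17]
19. not r, 2   [neg-and-rule on 15 (branches; this branch)]
Accessibility: 0R0, 0R1, 0R2, 1R0, 1R1, 1R2, 2R0, 2R1, 2R2
Branch closes: r and not r both at 2.
Every branch of the negation's tableau closes; the branch above is one of them.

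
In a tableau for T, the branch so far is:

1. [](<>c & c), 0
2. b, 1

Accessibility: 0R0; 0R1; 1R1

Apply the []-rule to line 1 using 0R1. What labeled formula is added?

<>c & c, 1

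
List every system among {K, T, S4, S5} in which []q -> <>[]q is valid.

T-tableau for the negation ~([]q -> <>[]q):
1. ~([]q -> <>[]q), 0
2. []q, 0
3. ~<>[]q, 0
4. q, 0
5. ~[]q, 0
6. ~q, 1
7. q, 1
Accessibility: 0R0, 0R1, 1R1
Branch closes: q and ~q both at 1.
Every branch closes (one shown): valid in T, hence also in S4, S5 (every theorem of T is a theorem of S4 and S5).
K-tableau for the negation ~([]q -> <>[]q):
1. ~([]q -> <>[]q), 0
2. []q, 0
3. ~<>[]q, 0
Complete open branch: countermodel on a K-frame, so not valid in K.

T, S4, S5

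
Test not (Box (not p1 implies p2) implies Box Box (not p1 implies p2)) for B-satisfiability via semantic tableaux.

Satisfiable

1. not (Box (not p1 implies p2) implies Box Box (not p1 implies p2)), w0
2. Box (not p1 implies p2), w0   [neg-implies-rule on 1]
3. not Box Box (not p1 implies p2), w0   [neg-implies-rule on 1]
4. not p1 implies p2, w0   [Box-rule on 2 via w0Rw0]
5. p2, w0   [implies-rule on 4 (branches; this branch)]
6. not Box (not p1 implies p2), w1   [neg-Box-rule on 3: fresh world w1, w0Rw1]
7. not p1 implies p2, w1   [Box-rule on 2 via w0Rw1]
8. p2, w1   [implies-rule on 7 (branches; this branch)]
9. not (not p1 implies p2), w2   [neg-Box-rule on 6: fresh world w2, w1Rw2]
10. not p1, w2   [neg-implies-rule on 9]
11. not p2, w2   [neg-implies-rule on 9]
Accessibility: w0Rw0, w0Rw1, w1Rw0, w1Rw1, w1Rw2, w2Rw1, w2Rw2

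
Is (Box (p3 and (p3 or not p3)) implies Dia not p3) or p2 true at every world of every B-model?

Tableau for the negation not ((Box (p3 and (p3 or not p3)) implies Dia not p3) or p2):
1. not ((Box (p3 and (p3 or not p3)) implies Dia not p3) or p2), 0
2. not (Box (p3 and (p3 or not p3)) implies Dia not p3), 0
3. not p2, 0
4. Box (p3 and (p3 or not p3)), 0
5. not Dia not p3, 0
6. p3 and (p3 or not p3), 0
7. p3, 0
8. p3 or not p3, 0
Accessibility: 0R0
The negation has an open branch (countermodel exists).

No, not valid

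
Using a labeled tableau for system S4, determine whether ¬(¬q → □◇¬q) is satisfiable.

Satisfiable (open branch found)

1. ¬(¬q → □◇¬q), u
2. ¬q, u
3. ¬□◇¬q, u
4. ¬◇¬q, v
5. q, v
Accessibility: uRu, uRv, vRv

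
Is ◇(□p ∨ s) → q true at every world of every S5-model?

Tableau for the negation ¬(◇(□p ∨ s) → q):
1. ¬(◇(□p ∨ s) → q), u
2. ◇(□p ∨ s), u   [¬→-rule on 1]
3. ¬q, u   [¬→-rule on 1]
4. □p ∨ s, v   [◇-rule on 2: fresh world v, uRv]
5. s, v   [∨-rule on 4 (branches; this branch)]
Accessibility: uRu, uRv, vRu, vRv
The negation has an open branch (countermodel exists).

No, not valid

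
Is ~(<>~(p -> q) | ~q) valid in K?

No, not valid

Tableau for the negation <>~(p -> q) | ~q:
1. <>~(p -> q) | ~q, 0
2. ~q, 0
The negation has an open branch (countermodel exists).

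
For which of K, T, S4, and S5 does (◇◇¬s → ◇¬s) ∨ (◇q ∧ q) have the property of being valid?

S4-tableau for the negation ¬((◇◇¬s → ◇¬s) ∨ (◇q ∧ q)):
1. ¬((◇◇¬s → ◇¬s) ∨ (◇q ∧ q)), u
2. ¬(◇◇¬s → ◇¬s), u
3. ¬(◇q ∧ q), u
4. ◇◇¬s, u
5. ¬◇¬s, u
6. s, u
7. ¬◇q, u
8. ¬q, u
9. ◇¬s, v
10. s, v
11. ¬q, v
12. ¬s, w
13. s, w
Accessibility: uRu, uRv, uRw, vRv, vRw, wRw
Branch closes: s and ¬s both at w.
Every branch closes (one shown): valid in S4, hence also in S5 (every theorem of S4 is a theorem of S5).
T-tableau for the negation ¬((◇◇¬s → ◇¬s) ∨ (◇q ∧ q)):
1. ¬((◇◇¬s → ◇¬s) ∨ (◇q ∧ q)), u
2. ¬(◇◇¬s → ◇¬s), u
3. ¬(◇q ∧ q), u
4. ◇◇¬s, u
5. ¬◇¬s, u
6. s, u
7. ¬q, u
8. ◇¬s, v
9. s, v
10. ¬s, w
Accessibility: uRu, uRv, vRv, vRw, wRw
Complete open branch: countermodel on a T-frame, so not valid in T, nor in K (the same frame is also a K-frame).

S4, S5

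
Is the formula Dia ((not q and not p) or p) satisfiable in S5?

Satisfiable

1. Dia ((not q and not p) or p), 0
2. (not q and not p) or p, 1   [Dia-rule on 1: fresh world 1, 0R1]
3. p, 1   [or-rule on 2 (branches; this branch)]
Accessibility: 0R0, 0R1, 1R0, 1R1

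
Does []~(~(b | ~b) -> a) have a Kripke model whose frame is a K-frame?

1. []~(~(b | ~b) -> a), 0

Yes, satisfiable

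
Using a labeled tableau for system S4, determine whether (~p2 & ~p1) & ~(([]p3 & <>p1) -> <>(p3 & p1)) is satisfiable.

Unsatisfiable (every branch closes)

1. (~p2 & ~p1) & ~(([]p3 & <>p1) -> <>(p3 & p1)), 0
2. ~p2 & ~p1, 0
3. ~(([]p3 & <>p1) -> <>(p3 & p1)), 0
4. ~p2, 0
5. ~p1, 0
6. []p3 & <>p1, 0
7. ~<>(p3 & p1), 0
8. []p3, 0
9. <>p1, 0
10. ~(p3 & p1), 0
11. p3, 0
12. p1, 1
13. ~(p3 & p1), 1
14. p3, 1
15. ~p1, 1
Accessibility: 0R0, 0R1, 1R1
Branch closes: p1 and ~p1 both at 1.
Every branch closes; the branch above is one of them.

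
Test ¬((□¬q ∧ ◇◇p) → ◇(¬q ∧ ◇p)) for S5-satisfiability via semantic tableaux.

1. ¬((□¬q ∧ ◇◇p) → ◇(¬q ∧ ◇p)), 0
2. □¬q ∧ ◇◇p, 0   [¬→-rule on 1]
3. ¬◇(¬q ∧ ◇p), 0   [¬→-rule on 1]
4. □¬q, 0   [∧-rule on 2]
5. ◇◇p, 0   [∧-rule on 2]
6. ¬(¬q ∧ ◇p), 0   [¬◇-rule on 3 via 0R0]
7. ¬q, 0   [□-rule on 4 via 0R0]
8. ¬◇p, 0   [¬∧-rule on 6 (branches; this branch)]
9. ¬p, 0   [¬◇-rule on 8 via 0R0]
10. ◇p, 1   [◇-rule on 5: fresh world 1, 0R1]
11. ¬(¬q ∧ ◇p), 1   [¬◇-rule on 3 via 0R1]
12. ¬q, 1   [□-rule on 4 via 0R1]
13. ¬p, 1   [¬◇-rule on 8 via 0R1]
14. ¬◇p, 1   [¬∧-rule on 11 (branches; this branch)]
15. p, 2   [◇-rule on 10: fresh world 2, 1R2]
16. ¬(¬q ∧ ◇p), 2   [¬◇-rule on 3 via 0R2]
17. ¬q, 2   [□-rule on 4 via 0R2]
18. ¬p, 2   [¬◇-rule on 8 via 0R2]
Accessibility: 0R0, 0R1, 0R2, 1R0, 1R1, 1R2, 2R0, 2R1, 2R2
Branch closes: p and ¬p both at 2.
All branches of the tableau close; one closing branch shown above.

No, unsatisfiable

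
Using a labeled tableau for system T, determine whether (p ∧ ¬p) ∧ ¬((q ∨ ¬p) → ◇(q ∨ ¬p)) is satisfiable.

Unsatisfiable (every branch closes)

1. (p ∧ ¬p) ∧ ¬((q ∨ ¬p) → ◇(q ∨ ¬p)), 0
2. p ∧ ¬p, 0
3. ¬((q ∨ ¬p) → ◇(q ∨ ¬p)), 0
4. p, 0
5. ¬p, 0
Accessibility: 0R0
Branch closes: p and ¬p both at 0.
Every branch closes; the branch above is one of them.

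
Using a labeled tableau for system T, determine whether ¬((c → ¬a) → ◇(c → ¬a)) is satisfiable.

Unsatisfiable

1. ¬((c → ¬a) → ◇(c → ¬a)), 0
2. c → ¬a, 0   [¬→-rule on 1]
3. ¬◇(c → ¬a), 0   [¬→-rule on 1]
4. ¬(c → ¬a), 0   [¬◇-rule on 3 via 0R0]
5. c, 0   [¬→-rule on 4]
6. a, 0   [¬→-rule on 4]
7. ¬a, 0   [→-rule on 2 (branches; this branch)]
Accessibility: 0R0
Branch closes: a and ¬a both at 0.
All branches of the tableau close; one closing branch shown above.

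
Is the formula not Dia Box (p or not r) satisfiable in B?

Satisfiable

1. not Dia Box (p or not r), u
2. not Box (p or not r), u
3. not (p or not r), v
4. not p, v
5. r, v
6. not Box (p or not r), v
7. not (p or not r), w
8. not p, w
9. r, w
Accessibility: uRu, uRv, vRu, vRv, vRw, wRv, wRw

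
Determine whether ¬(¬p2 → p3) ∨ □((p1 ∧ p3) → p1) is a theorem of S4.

Tableau for the negation ¬(¬(¬p2 → p3) ∨ □((p1 ∧ p3) → p1)):
1. ¬(¬(¬p2 → p3) ∨ □((p1 ∧ p3) → p1)), u
2. ¬p2 → p3, u
3. ¬□((p1 ∧ p3) → p1), u
4. p3, u
5. ¬((p1 ∧ p3) → p1), v
6. p1 ∧ p3, v
7. ¬p1, v
8. p1, v
9. p3, v
Accessibility: uRu, uRv, vRv
Branch closes: p1 and ¬p1 both at v.
All branches of the negation close; one closing branch shown above.

Valid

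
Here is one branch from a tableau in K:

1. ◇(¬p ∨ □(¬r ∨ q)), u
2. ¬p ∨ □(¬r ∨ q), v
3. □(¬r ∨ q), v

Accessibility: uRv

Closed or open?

No atom appears with both signs at the same world.

Open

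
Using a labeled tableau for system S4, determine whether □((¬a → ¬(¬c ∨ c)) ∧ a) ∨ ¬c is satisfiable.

1. □((¬a → ¬(¬c ∨ c)) ∧ a) ∨ ¬c, w0
2. ¬c, w0   [∨-rule on 1 (branches; this branch)]
Accessibility: w0Rw0

Satisfiable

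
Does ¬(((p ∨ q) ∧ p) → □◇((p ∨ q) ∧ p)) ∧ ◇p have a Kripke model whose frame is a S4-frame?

1. ¬(((p ∨ q) ∧ p) → □◇((p ∨ q) ∧ p)) ∧ ◇p, w0
2. ¬(((p ∨ q) ∧ p) → □◇((p ∨ q) ∧ p)), w0
3. ◇p, w0
4. (p ∨ q) ∧ p, w0
5. ¬□◇((p ∨ q) ∧ p), w0
6. p ∨ q, w0
7. p, w0
8. q, w0
9. p, w1
10. ¬◇((p ∨ q) ∧ p), w2
11. ¬((p ∨ q) ∧ p), w2
12. ¬p, w2
Accessibility: w0Rw0, w0Rw1, w0Rw2, w1Rw1, w2Rw2

Satisfiable (open branch found)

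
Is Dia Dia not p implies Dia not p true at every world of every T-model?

Tableau for the negation not (Dia Dia not p implies Dia not p):
1. not (Dia Dia not p implies Dia not p), u
2. Dia Dia not p, u
3. not Dia not p, u
4. p, u
5. Dia not p, v
6. p, v
7. not p, w
Accessibility: uRu, uRv, vRv, vRw, wRw
The negation has an open branch (countermodel exists).

Not valid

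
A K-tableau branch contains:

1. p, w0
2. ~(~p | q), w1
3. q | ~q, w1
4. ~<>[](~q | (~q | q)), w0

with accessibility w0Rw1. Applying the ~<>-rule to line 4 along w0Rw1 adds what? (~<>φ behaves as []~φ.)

~[](~q | (~q | q)), w1

~<>φ behaves as []~φ: propagate the negated body to each accessible world.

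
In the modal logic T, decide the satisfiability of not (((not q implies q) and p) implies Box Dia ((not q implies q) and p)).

1. not (((not q implies q) and p) implies Box Dia ((not q implies q) and p)), 0
2. (not q implies q) and p, 0
3. not Box Dia ((not q implies q) and p), 0
4. not q implies q, 0
5. p, 0
6. q, 0
7. not Dia ((not q implies q) and p), 1
8. not ((not q implies q) and p), 1
9. not p, 1
Accessibility: 0R0, 0R1, 1R1

Satisfiable (open branch found)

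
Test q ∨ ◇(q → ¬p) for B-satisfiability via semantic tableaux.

Satisfiable

1. q ∨ ◇(q → ¬p), u
2. ◇(q → ¬p), u
3. q → ¬p, v
4. ¬p, v
Accessibility: uRu, uRv, vRu, vRv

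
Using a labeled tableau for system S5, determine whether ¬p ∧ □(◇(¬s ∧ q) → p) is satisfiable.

1. ¬p ∧ □(◇(¬s ∧ q) → p), w0
2. ¬p, w0   [∧-rule on 1]
3. □(◇(¬s ∧ q) → p), w0   [∧-rule on 1]
4. ◇(¬s ∧ q) → p, w0   [□-rule on 3 via w0Rw0]
5. ¬◇(¬s ∧ q), w0   [→-rule on 4 (branches; this branch)]
6. ¬(¬s ∧ q), w0   [¬◇-rule on 5 via w0Rw0]
7. ¬q, w0   [¬∧-rule on 6 (branches; this branch)]
Accessibility: w0Rw0

Yes, satisfiable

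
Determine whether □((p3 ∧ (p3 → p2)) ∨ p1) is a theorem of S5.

Not valid

Tableau for the negation ¬□((p3 ∧ (p3 → p2)) ∨ p1):
1. ¬□((p3 ∧ (p3 → p2)) ∨ p1), u
2. ¬((p3 ∧ (p3 → p2)) ∨ p1), v
3. ¬(p3 ∧ (p3 → p2)), v
4. ¬p1, v
5. ¬(p3 → p2), v
6. p3, v
7. ¬p2, v
Accessibility: uRu, uRv, vRu, vRv
The negation has an open branch (countermodel exists).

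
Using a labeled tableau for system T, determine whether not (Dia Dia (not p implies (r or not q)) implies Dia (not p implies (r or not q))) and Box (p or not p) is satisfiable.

1. not (Dia Dia (not p implies (r or not q)) implies Dia (not p implies (r or not q))) and Box (p or not p), 0
2. not (Dia Dia (not p implies (r or not q)) implies Dia (not p implies (r or not q))), 0
3. Box (p or not p), 0
4. Dia Dia (not p implies (r or not q)), 0
5. not Dia (not p implies (r or not q)), 0
6. p or not p, 0
7. not (not p implies (r or not q)), 0
8. not p, 0
9. not (r or not q), 0
10. not r, 0
11. q, 0
12. Dia (not p implies (r or not q)), 1
13. p or not p, 1
14. not (not p implies (r or not q)), 1
15. not p, 1
16. not (r or not q), 1
17. not r, 1
18. q, 1
19. not p implies (r or not q), 2
20. r or not q, 2
21. not q, 2
Accessibility: 0R0, 0R1, 1R1, 1R2, 2R2

Satisfiable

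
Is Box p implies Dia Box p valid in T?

Tableau for the negation not (Box p implies Dia Box p):
1. not (Box p implies Dia Box p), w0
2. Box p, w0   [neg-implies-rule on 1]
3. not Dia Box p, w0   [neg-implies-rule on 1]
4. p, w0   [Box-rule on 2 via w0Rw0]
5. not Box p, w0   [neg-Dia-rule on 3 via w0Rw0]
6. not p, w1   [neg-Box-rule on 5: fresh world w1, w0Rw1]
7. p, w1   [Box-rule on 2 via w0Rw1]
Accessibility: w0Rw0, w0Rw1, w1Rw1
Branch closes: p and not p both at w1.
Every branch of the negation's tableau closes; the branch above is one of them.

Valid in T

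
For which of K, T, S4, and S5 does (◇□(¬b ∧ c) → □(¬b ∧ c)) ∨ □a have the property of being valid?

S5

S4-tableau for the negation ¬((◇□(¬b ∧ c) → □(¬b ∧ c)) ∨ □a):
1. ¬((◇□(¬b ∧ c) → □(¬b ∧ c)) ∨ □a), w0
2. ¬(◇□(¬b ∧ c) → □(¬b ∧ c)), w0   [¬∨-rule on 1]
3. ¬□a, w0   [¬∨-rule on 1]
4. ◇□(¬b ∧ c), w0   [¬→-rule on 2]
5. ¬□(¬b ∧ c), w0   [¬→-rule on 2]
6. ¬a, w1   [¬□-rule on 3: fresh world w1, w0Rw1]
7. □(¬b ∧ c), w2   [◇-rule on 4: fresh world w2, w0Rw2]
8. ¬b ∧ c, w2   [□-rule on 7 via w2Rw2]
9. ¬b, w2   [∧-rule on 8]
10. c, w2   [∧-rule on 8]
11. ¬(¬b ∧ c), w3   [¬□-rule on 5: fresh world w3, w0Rw3]
12. ¬c, w3   [¬∧-rule on 11 (branches; this branch)]
Accessibility: w0Rw0, w0Rw1, w0Rw2, w0Rw3, w1Rw1, w2Rw2, w3Rw3
Complete open branch: countermodel on an S4-frame, so not valid in S4, nor in K, T (the same frame is also a K-frame and a T-frame).
S5-tableau for the negation ¬((◇□(¬b ∧ c) → □(¬b ∧ c)) ∨ □a):
1. ¬((◇□(¬b ∧ c) → □(¬b ∧ c)) ∨ □a), w0
2. ¬(◇□(¬b ∧ c) → □(¬b ∧ c)), w0   [¬∨-rule on 1]
3. ¬□a, w0   [¬∨-rule on 1]
4. ◇□(¬b ∧ c), w0   [¬→-rule on 2]
5. ¬□(¬b ∧ c), w0   [¬→-rule on 2]
6. ¬a, w1   [¬□-rule on 3: fresh world w1, w0Rw1]
7. □(¬b ∧ c), w2   [◇-rule on 4: fresh world w2, w0Rw2]
8. ¬b ∧ c, w0   [□-rule on 7 via w2Rw0]
9. ¬b, w0   [∧-rule on 8]
10. c, w0   [∧-rule on 8]
11. ¬b ∧ c, w1   [□-rule on 7 via w2Rw1]
12. ¬b, w1   [∧-rule on 11]
13. c, w1   [∧-rule on 11]
14. ¬b ∧ c, w2   [□-rule on 7 via w2Rw2]
15. ¬b, w2   [∧-rule on 14]
16. c, w2   [∧-rule on 14]
17. ¬(¬b ∧ c), w3   [¬□-rule on 5: fresh world w3, w0Rw3]
18. ¬b ∧ c, w3   [□-rule on 7 via w2Rw3]
19. ¬b, w3   [∧-rule on 18]
20. c, w3   [∧-rule on 18]
21. ¬c, w3   [¬∧-rule on 17 (branches; this branch)]
Accessibility: w0Rw0, w0Rw1, w0Rw2, w0Rw3, w1Rw0, w1Rw1, w1Rw2, w1Rw3, w2Rw0, w2Rw1, w2Rw2, w2Rw3, w3Rw0, w3Rw1, w3Rw2, w3Rw3
Branch closes: c and ¬c both at w3.
Every branch closes (one shown): valid in S5.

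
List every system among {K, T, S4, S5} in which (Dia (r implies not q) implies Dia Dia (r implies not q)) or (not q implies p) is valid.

T-tableau for the negation not ((Dia (r implies not q) implies Dia Dia (r implies not q)) or (not q implies p)):
1. not ((Dia (r implies not q) implies Dia Dia (r implies not q)) or (not q implies p)), w0
2. not (Dia (r implies not q) implies Dia Dia (r implies not q)), w0
3. not (not q implies p), w0
4. Dia (r implies not q), w0
5. not Dia Dia (r implies not q), w0
6. not q, w0
7. not p, w0
8. not Dia (r implies not q), w0
9. not (r implies not q), w0
10. r, w0
11. q, w0
Accessibility: w0Rw0
Branch closes: q and not q both at w0.
Every branch closes (one shown): valid in T, hence also in S4, S5 (every theorem of T is a theorem of S4 and S5).
K-tableau for the negation not ((Dia (r implies not q) implies Dia Dia (r implies not q)) or (not q implies p)):
1. not ((Dia (r implies not q) implies Dia Dia (r implies not q)) or (not q implies p)), w0
2. not (Dia (r implies not q) implies Dia Dia (r implies not q)), w0
3. not (not q implies p), w0
4. Dia (r implies not q), w0
5. not Dia Dia (r implies not q), w0
6. not q, w0
7. not p, w0
8. r implies not q, w1
9. not Dia (r implies not q), w1
10. not q, w1
Accessibility: w0Rw1
Complete open branch: countermodel on a K-frame, so not valid in K.

T, S4, S5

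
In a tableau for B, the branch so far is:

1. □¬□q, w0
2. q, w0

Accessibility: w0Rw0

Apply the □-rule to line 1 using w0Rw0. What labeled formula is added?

¬□q, w0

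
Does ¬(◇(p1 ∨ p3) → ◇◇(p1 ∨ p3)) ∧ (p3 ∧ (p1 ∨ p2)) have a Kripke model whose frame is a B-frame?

1. ¬(◇(p1 ∨ p3) → ◇◇(p1 ∨ p3)) ∧ (p3 ∧ (p1 ∨ p2)), w0
2. ¬(◇(p1 ∨ p3) → ◇◇(p1 ∨ p3)), w0
3. p3 ∧ (p1 ∨ p2), w0
4. ◇(p1 ∨ p3), w0
5. ¬◇◇(p1 ∨ p3), w0
6. p3, w0
7. p1 ∨ p2, w0
8. ¬◇(p1 ∨ p3), w0
9. ¬(p1 ∨ p3), w0
10. ¬p1, w0
11. ¬p3, w0
Accessibility: w0Rw0
Branch closes: p3 and ¬p3 both at w0.
(One branch shown.) All branches close.

Unsatisfiable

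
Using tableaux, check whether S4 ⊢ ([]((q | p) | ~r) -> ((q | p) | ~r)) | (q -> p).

Valid in S4

Tableau for the negation ~(([]((q | p) | ~r) -> ((q | p) | ~r)) | (q -> p)):
1. ~(([]((q | p) | ~r) -> ((q | p) | ~r)) | (q -> p)), w0
2. ~([]((q | p) | ~r) -> ((q | p) | ~r)), w0
3. ~(q -> p), w0
4. []((q | p) | ~r), w0
5. ~((q | p) | ~r), w0
6. q, w0
7. ~p, w0
8. ~(q | p), w0
9. r, w0
10. ~q, w0
Accessibility: w0Rw0
Branch closes: q and ~q both at w0.
All branches of the negation close; one closing branch shown above.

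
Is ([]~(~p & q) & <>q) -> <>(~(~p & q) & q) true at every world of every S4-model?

Valid in S4

Tableau for the negation ~(([]~(~p & q) & <>q) -> <>(~(~p & q) & q)):
1. ~(([]~(~p & q) & <>q) -> <>(~(~p & q) & q)), 0
2. []~(~p & q) & <>q, 0
3. ~<>(~(~p & q) & q), 0
4. []~(~p & q), 0
5. <>q, 0
6. ~(~(~p & q) & q), 0
7. ~(~p & q), 0
8. ~q, 0
9. q, 1
10. ~(~(~p & q) & q), 1
11. ~(~p & q), 1
12. ~p & q, 1
13. ~p, 1
14. ~q, 1
Accessibility: 0R0, 0R1, 1R1
Branch closes: q and ~q both at 1.
All branches of the negation close; one closing branch shown above.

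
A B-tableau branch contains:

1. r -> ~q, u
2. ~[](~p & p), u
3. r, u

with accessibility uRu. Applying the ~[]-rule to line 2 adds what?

a fresh world v with uRv, and ~(~p & p) at v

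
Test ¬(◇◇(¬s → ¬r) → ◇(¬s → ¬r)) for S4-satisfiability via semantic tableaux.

1. ¬(◇◇(¬s → ¬r) → ◇(¬s → ¬r)), 0
2. ◇◇(¬s → ¬r), 0
3. ¬◇(¬s → ¬r), 0
4. ¬(¬s → ¬r), 0
5. ¬s, 0
6. r, 0
7. ◇(¬s → ¬r), 1
8. ¬(¬s → ¬r), 1
9. ¬s, 1
10. r, 1
11. ¬s → ¬r, 2
12. ¬(¬s → ¬r), 2
13. ¬s, 2
14. r, 2
15. ¬r, 2
Accessibility: 0R0, 0R1, 0R2, 1R1, 1R2, 2R2
Branch closes: r and ¬r both at 2.
Every branch closes; the branch above is one of them.

Unsatisfiable (every branch closes)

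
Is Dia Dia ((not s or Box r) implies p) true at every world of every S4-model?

Tableau for the negation not Dia Dia ((not s or Box r) implies p):
1. not Dia Dia ((not s or Box r) implies p), u
2. not Dia ((not s or Box r) implies p), u
3. not ((not s or Box r) implies p), u
4. not s or Box r, u
5. not p, u
6. Box r, u
7. r, u
Accessibility: uRu
The negation has an open branch (countermodel exists).

Not valid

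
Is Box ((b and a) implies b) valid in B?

Tableau for the negation not Box ((b and a) implies b):
1. not Box ((b and a) implies b), 0
2. not ((b and a) implies b), 1   [neg-Box-rule on 1: fresh world 1, 0R1]
3. b and a, 1   [neg-implies-rule on 2]
4. not b, 1   [neg-implies-rule on 2]
5. b, 1   [and-rule on 3]
6. a, 1   [and-rule on 3]
Accessibility: 0R0, 0R1, 1R0, 1R1
Branch closes: b and not b both at 1.
All branches of the negation close; one closing branch shown above.

Valid in B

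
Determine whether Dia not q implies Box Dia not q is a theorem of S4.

Tableau for the negation not (Dia not q implies Box Dia not q):
1. not (Dia not q implies Box Dia not q), u
2. Dia not q, u
3. not Box Dia not q, u
4. not q, v
5. not Dia not q, w
6. q, w
Accessibility: uRu, uRv, uRw, vRv, wRw
The negation has an open branch (countermodel exists).

Invalid (countermodel exists)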